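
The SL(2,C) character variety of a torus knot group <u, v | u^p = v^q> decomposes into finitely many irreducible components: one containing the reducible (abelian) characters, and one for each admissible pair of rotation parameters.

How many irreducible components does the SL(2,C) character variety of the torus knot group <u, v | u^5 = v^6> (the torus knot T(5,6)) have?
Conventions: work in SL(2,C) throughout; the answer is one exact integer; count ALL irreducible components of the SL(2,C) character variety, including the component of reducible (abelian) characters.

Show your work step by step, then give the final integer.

11

Gamma = < u, v | u^5 = v^6 > (torus knot T(5,6)); the central element u^5 = v^6 acts as +I or -I in any irreducible SL(2,C) representation.
On an irreducible component, tr(u) is locked at 2*cos(pi*alpha/5) for some alpha in 1..4, and tr(v) at 2*cos(pi*beta/6) for some beta in 1..5.
The two central values (-1)^alpha I and (-1)^beta I must be the same matrix, so alpha and beta share a parity.
count pairs: odd alpha (2 choices) x odd beta (3), plus even alpha (2) x even beta (2): 2*3 + 2*2 = 10.
That is 10 components of irreducible characters, and with the reducible (abelian) component the total is 11.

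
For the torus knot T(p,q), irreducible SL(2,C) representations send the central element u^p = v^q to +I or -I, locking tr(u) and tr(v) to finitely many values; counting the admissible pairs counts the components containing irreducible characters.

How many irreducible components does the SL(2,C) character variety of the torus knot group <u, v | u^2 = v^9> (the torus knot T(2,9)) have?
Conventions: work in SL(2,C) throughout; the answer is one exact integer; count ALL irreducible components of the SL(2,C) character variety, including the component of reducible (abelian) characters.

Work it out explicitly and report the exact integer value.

Gamma = < u, v | u^2 = v^9 > (torus knot T(2,9)); the central element u^2 = v^9 acts as +I or -I in any irreducible SL(2,C) representation.
On an irreducible component, tr(u) is locked at 2*cos(pi*alpha/2) for some alpha in 1..1, and tr(v) at 2*cos(pi*beta/9) for some beta in 1..8.
The two central values (-1)^alpha I and (-1)^beta I must be the same matrix, so alpha and beta share a parity.
count pairs: odd alpha (1 choices) x odd beta (4), plus even alpha (0) x even beta (4): 1*4 + 0*4 = 4.
components with irreducible characters: 4; plus the single component of reducible (abelian) characters: total 5.

5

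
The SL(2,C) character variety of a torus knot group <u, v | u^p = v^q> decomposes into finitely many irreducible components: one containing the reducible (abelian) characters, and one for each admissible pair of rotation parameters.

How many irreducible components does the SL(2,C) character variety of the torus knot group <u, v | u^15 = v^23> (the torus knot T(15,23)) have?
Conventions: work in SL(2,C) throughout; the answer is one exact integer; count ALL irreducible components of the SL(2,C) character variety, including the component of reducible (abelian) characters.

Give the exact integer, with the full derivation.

For T(15,23): irreducibility forces the central element u^15 = v^23 to one of +I, -I.
On an irreducible component, tr(u) is locked at 2*cos(pi*alpha/15) for some alpha in 1..14, and tr(v) at 2*cos(pi*beta/23) for some beta in 1..22.
The two central values (-1)^alpha I and (-1)^beta I must be the same matrix, so alpha and beta share a parity.
Counting: 7 odd alphas x 11 odd betas + 7 even alphas x 11 even betas = 77 + 77 = 154.
Total: 154 irreducible-character components + 1 reducible (abelian) component = 155.

155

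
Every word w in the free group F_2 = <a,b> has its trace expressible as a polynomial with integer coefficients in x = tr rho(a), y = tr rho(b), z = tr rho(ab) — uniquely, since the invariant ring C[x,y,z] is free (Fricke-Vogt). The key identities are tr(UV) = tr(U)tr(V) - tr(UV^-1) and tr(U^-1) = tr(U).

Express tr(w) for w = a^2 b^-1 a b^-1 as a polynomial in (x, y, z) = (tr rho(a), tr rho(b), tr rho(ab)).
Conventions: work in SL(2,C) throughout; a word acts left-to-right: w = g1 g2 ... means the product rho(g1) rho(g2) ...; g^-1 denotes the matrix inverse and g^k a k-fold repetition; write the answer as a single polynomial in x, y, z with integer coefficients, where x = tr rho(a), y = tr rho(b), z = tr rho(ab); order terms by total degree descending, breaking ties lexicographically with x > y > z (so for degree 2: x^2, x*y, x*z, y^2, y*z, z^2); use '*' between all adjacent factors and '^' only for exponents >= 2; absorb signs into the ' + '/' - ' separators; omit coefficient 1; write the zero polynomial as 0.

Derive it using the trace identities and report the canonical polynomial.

x^3*y^2 - 2*x^2*y*z - x*y^2 + x*z^2 + y*z - x

tr(a^2) = tr(a) tr(a) - tr(1) = x^2 - 2
next, tr(a^3) = tr(a) tr(a^2) - tr(a) = x^3 - 3*x
next, tr(b a^2) = tr(a) tr(b a) - tr(b) = x*z - y
tr(a^3 b) = tr(a) tr(b a^2) - tr(b a) = x^2*z - x*y - z
tr(a^2 b^-1 a) = tr(a^3) tr(b) - tr(a^3 b) = x^3*y - x^2*z - 2*x*y + z
and tr(b a b a) = tr(a b) tr(a b) - tr(1) = z^2 - 2
next, tr(b a b) = tr(b) tr(a b) - tr(a) = y*z - x
next, tr(a b a^2 b) = tr(a) tr(b a b a) - tr(b a b) = x*z^2 - y*z - x
tr(a^2 b^-1 a b) = tr(a b a^2) tr(b) - tr(a b a^2 b) = x^2*y*z - x*y^2 - x*z^2 + x
next, tr(a^2 b^-1 a b^-1) = tr(a^2 b^-1 a) tr(b) - tr(a^2 b^-1 a b) = x^3*y^2 - 2*x^2*y*z - x*y^2 + x*z^2 + y*z - x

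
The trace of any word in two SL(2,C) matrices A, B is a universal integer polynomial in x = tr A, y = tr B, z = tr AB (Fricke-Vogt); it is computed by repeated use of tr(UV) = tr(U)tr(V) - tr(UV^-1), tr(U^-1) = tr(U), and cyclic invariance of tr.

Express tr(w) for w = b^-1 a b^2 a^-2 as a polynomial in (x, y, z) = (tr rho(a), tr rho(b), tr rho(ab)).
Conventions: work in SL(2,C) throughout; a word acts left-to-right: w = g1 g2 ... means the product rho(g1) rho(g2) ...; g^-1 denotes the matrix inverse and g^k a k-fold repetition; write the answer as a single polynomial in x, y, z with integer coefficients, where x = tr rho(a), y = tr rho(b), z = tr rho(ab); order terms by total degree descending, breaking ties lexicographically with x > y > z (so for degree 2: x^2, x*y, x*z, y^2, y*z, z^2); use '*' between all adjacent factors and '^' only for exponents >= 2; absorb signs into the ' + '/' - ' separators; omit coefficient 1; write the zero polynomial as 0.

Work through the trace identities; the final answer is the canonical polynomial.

and trace(b^2) = trace(b)*trace(b) - trace(1)  (reduce the b square) = y^2 - 2
trace(b^2 a) = trace(b)*trace(a b) - trace(a)  (reduce the b square) = y*z - x
next, trace(b^2 a^-1) = trace(b^2)*trace(a) - trace(b^2 a)  (eliminate a^-1) = x*y^2 - y*z - x
next, trace(b a b^2) = trace(b)*trace(b a b) - trace(b a)  (reduce the b square) = y^2*z - x*y - z
trace(a b a b) = trace(b a)*trace(b a) - trace(1)  (split on b) = z^2 - 2
and trace(a b a) = trace(a)*trace(b a) - trace(b)  (reduce the a square) = x*z - y
trace(b a b^2 a) = trace(b)*trace(a b a b) - trace(a b a)  (reduce the b square) = y*z^2 - x*z - y
next, trace(b a b^2 a^-1) = trace(b a b^2)*trace(a) - trace(b a b^2 a)  (eliminate a^-1) = x*y^2*z - x^2*y - y*z^2 + y
and trace(a b^2 a^-2 b) = trace(b a b^2 a^-1)*trace(a) - trace(b a b^2)  (eliminate a^-1) = x^2*y^2*z - x^3*y - x*y*z^2 - y^2*z + 2*x*y + z
and trace(b^-1 a b^2 a^-2) = trace(a b^2 a^-2)*trace(b) - trace(a b^2 a^-2 b)  (eliminate b^-1) = -x^2*y^2*z + x^3*y + x*y^3 + x*y*z^2 - 3*x*y - z

-x^2*y^2*z + x^3*y + x*y^3 + x*y*z^2 - 3*x*y - z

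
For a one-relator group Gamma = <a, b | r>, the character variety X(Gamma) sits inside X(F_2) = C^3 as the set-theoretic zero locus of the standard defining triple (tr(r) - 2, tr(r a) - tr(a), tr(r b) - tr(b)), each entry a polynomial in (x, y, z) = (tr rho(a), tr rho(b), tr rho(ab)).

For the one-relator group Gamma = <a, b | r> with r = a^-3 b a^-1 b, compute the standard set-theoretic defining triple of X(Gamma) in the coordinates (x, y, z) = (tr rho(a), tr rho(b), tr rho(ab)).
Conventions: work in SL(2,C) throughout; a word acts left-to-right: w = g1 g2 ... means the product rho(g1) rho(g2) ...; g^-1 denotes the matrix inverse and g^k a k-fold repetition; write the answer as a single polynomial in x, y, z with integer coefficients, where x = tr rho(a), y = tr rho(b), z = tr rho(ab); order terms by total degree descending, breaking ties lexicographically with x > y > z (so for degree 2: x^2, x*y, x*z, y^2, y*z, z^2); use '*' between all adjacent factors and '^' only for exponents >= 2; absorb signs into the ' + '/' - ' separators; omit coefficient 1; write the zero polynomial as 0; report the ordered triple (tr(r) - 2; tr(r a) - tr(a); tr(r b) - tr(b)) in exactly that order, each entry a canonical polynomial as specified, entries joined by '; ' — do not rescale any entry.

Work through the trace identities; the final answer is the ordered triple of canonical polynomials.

trace(b^2) = trace(b) trace(b) - trace(1) = y^2 - 2
trace(b^2 a) = trace(b) trace(a b) - trace(a) = y*z - x
trace(b a^-1 b) = trace(b^2) trace(a) - trace(b^2 a) = x*y^2 - y*z - x
trace(b a b a) = trace(b a) trace(b a) - trace(1) = z^2 - 2
trace(b a^-1 b a) = trace(b a b) trace(a) - trace(b a b a) = x*y*z - x^2 - z^2 + 2
trace(b a^-1 b a^-1) = trace(b a^-1 b) trace(a) - trace(b a^-1 b a) = x^2*y^2 - 2*x*y*z + z^2 - 2
trace(b a^-1 b a^-2) = trace(b a^-1 b a^-1) trace(a) - trace(b a^-1 b) = x^3*y^2 - 2*x^2*y*z - x*y^2 + x*z^2 + y*z - x
trace(a^-3 b a^-1 b) = trace(b a^-1 b a^-2) trace(a) - trace(b a^-1 b a^-1) = x^4*y^2 - 2*x^3*y*z - 2*x^2*y^2 + x^2*z^2 + 3*x*y*z - x^2 - z^2 + 2
trace(b^3) = trace(b) trace(b^2) - trace(b) = y^3 - 3*y
trace(b^3 a) = trace(b) trace(a b^2) - trace(a b) = y^2*z - x*y - z
trace(b a^-1 b^2) = trace(b^3) trace(a) - trace(b^3 a) = x*y^3 - y^2*z - 2*x*y + z
trace(a b a) = trace(a) trace(b a) - trace(b) = x*z - y
trace(b^2 a b a) = trace(b) trace(a b a b) - trace(a b a) = y*z^2 - x*z - y
trace(b a^-1 b^2 a) = trace(b^2 a b) trace(a) - trace(b^2 a b a) = x*y^2*z - x^2*y - y*z^2 + y
trace(a^-1 b a^-1 b^2) = trace(b a^-1 b^2) trace(a) - trace(b a^-1 b^2 a) = x^2*y^3 - 2*x*y^2*z - x^2*y + y*z^2 + x*z - y
trace(b a^-1 b^2 a^-2) = trace(a^-1 b a^-1 b^2) trace(a) - trace(a^-1 b a^-1 b^2 a) = x^3*y^3 - 2*x^2*y^2*z - x^3*y - x*y^3 + x*y*z^2 + x^2*z + y^2*z + x*y - z
trace(a^-3 b a^-1 b^2) = trace(b a^-1 b^2 a^-2) trace(a) - trace(b a^-1 b^2 a^-1) = x^4*y^3 - 2*x^3*y^2*z - x^4*y - 2*x^2*y^3 + x^2*y*z^2 + x^3*z + 3*x*y^2*z + 2*x^2*y - y*z^2 - 2*x*z + y
assemble the triple (trace(r) - 2; trace(r a) - x; trace(r b) - y)

x^4*y^2 - 2*x^3*y*z - 2*x^2*y^2 + x^2*z^2 + 3*x*y*z - x^2 - z^2; x^3*y^2 - 2*x^2*y*z - x*y^2 + x*z^2 + y*z - 2*x; x^4*y^3 - 2*x^3*y^2*z - x^4*y - 2*x^2*y^3 + x^2*y*z^2 + x^3*z + 3*x*y^2*z + 2*x^2*y - y*z^2 - 2*x*z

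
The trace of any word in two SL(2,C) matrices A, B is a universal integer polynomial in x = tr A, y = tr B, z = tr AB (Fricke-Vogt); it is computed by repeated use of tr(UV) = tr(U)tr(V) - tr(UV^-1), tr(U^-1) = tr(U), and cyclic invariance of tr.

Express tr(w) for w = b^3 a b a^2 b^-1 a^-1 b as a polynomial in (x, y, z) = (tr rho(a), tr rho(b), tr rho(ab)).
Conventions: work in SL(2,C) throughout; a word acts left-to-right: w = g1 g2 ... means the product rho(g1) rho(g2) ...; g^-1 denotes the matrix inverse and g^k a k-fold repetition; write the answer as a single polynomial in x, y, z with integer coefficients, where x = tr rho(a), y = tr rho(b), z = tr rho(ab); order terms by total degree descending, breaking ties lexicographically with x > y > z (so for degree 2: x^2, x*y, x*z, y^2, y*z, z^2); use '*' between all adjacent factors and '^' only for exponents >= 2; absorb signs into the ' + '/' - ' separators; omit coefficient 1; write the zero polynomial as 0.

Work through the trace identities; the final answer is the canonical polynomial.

reduce: trace(a b a b) = trace(b a) * trace(b a) - trace(1)   [split at a repeated b] = z^2 - 2
so trace(a b a) = trace(a) * trace(b a) - trace(b)   [square of a] = x*z - y
reduce: trace(b a b a b) = trace(b) * trace(a b a b) - trace(a b a)   [square of b] = y*z^2 - x*z - y
so trace(b^2 a b a b) = trace(b) * trace(b a b a b) - trace(b a b a)   [square of b] = y^2*z^2 - x*y*z - y^2 - z^2 + 2
trace(b^4 a b a) = trace(b) * trace(b^2 a b a b) - trace(b^2 a b a)   [square of b] = y^3*z^2 - x*y^2*z - y^3 - 2*y*z^2 + x*z + 3*y
trace(b a b) = trace(b) * trace(a b) - trace(a)   [square of b] = y*z - x
trace(a b a^2 b) = trace(a) * trace(b a b a) - trace(b a b)   [square of a] = x*z^2 - y*z - x
so trace(a b a^2) = trace(a) * trace(a b a) - trace(a b)   [square of a] = x^2*z - x*y - z
so trace(a b a^2 b^2) = trace(b) * trace(a b a^2 b) - trace(a b a^2)   [square of b] = x*y*z^2 - x^2*z - y^2*z + z
trace(b^2 a b a^2 b) = trace(b) * trace(a b a^2 b^2) - trace(a b a^2 b)   [square of b] = x*y^2*z^2 - x^2*y*z - y^3*z - x*z^2 + 2*y*z + x
trace(b^2 a b a^2 b^2) = trace(b) * trace(b^2 a b a^2 b) - trace(b^2 a b a^2)   [square of b] = x*y^3*z^2 - x^2*y^2*z - y^4*z - 2*x*y*z^2 + x^2*z + 3*y^2*z + x*y - z
trace(b^4 a b a^2 b) = trace(b) * trace(b^2 a b a^2 b^2) - trace(b^2 a b a^2 b)   [square of b] = x*y^4*z^2 - x^2*y^3*z - y^5*z - 3*x*y^2*z^2 + 2*x^2*y*z + 4*y^3*z + x*y^2 + x*z^2 - 3*y*z - x
trace(b a b a b a) = trace(b a b a) * trace(b a) - trace(a b)   [split at a repeated b] = z^3 - 3*z
reduce: trace(a b a^2 b a b) = trace(a) * trace(b a b a b a) - trace(b a b a b)   [square of a] = x*z^3 - y*z^2 - 2*x*z + y
trace(a^2) = trace(a) * trace(a) - trace(1)   [square of a] = x^2 - 2
so trace(b a^2 b) = trace(b) * trace(a^2 b) - trace(a^2)   [square of b] = x*y*z - x^2 - y^2 + 2
trace(a b a^2 b a) = trace(a) * trace(b a^2 b a) - trace(b a^2 b)   [square of a] = x^2*z^2 - 2*x*y*z + y^2 - 2
trace(a b a^2 b a b^2) = trace(b) * trace(a b a^2 b a b) - trace(a b a^2 b a)   [square of b] = x*y*z^3 - x^2*z^2 - y^2*z^2 + 2
trace(a b a^2 b a b^3) = trace(b) * trace(a b a^2 b a b^2) - trace(a b a^2 b a b)   [square of b] = x*y^2*z^3 - x^2*y*z^2 - y^3*z^2 - x*z^3 + y*z^2 + 2*x*z + y
so trace(b^4 a b a^2 b a) = trace(b) * trace(a b a^2 b a b^3) - trace(a b a^2 b a b^2)   [square of b] = x*y^3*z^3 - x^2*y^2*z^2 - y^4*z^2 - 2*x*y*z^3 + x^2*z^2 + 2*y^2*z^2 + 2*x*y*z + y^2 - 2
reduce: trace(a^-1 b^4 a b a^2 b) = trace(b^4 a b a^2 b) * trace(a) - trace(b^4 a b a^2 b a)   [inverse elimination on a] = x^2*y^4*z^2 - x^3*y^3*z - x*y^5*z - x*y^3*z^3 - 2*x^2*y^2*z^2 + y^4*z^2 + 2*x^3*y*z + 4*x*y^3*z + 2*x*y*z^3 + x^2*y^2 - 2*y^2*z^2 - 5*x*y*z - x^2 - y^2 + 2
reduce: trace(b^3 a b a^2 b^-1 a^-1 b) = trace(a^-1 b^4 a b a^2) * trace(b) - trace(a^-1 b^4 a b a^2 b)   [inverse elimination on b] = -x^2*y^4*z^2 + x^3*y^3*z + x*y^5*z + x*y^3*z^3 + 2*x^2*y^2*z^2 - 2*x^3*y*z - 5*x*y^3*z - 2*x*y*z^3 - x^2*y^2 - y^4 + 6*x*y*z + x^2 + 4*y^2 - 2

-x^2*y^4*z^2 + x^3*y^3*z + x*y^5*z + x*y^3*z^3 + 2*x^2*y^2*z^2 - 2*x^3*y*z - 5*x*y^3*z - 2*x*y*z^3 - x^2*y^2 - y^4 + 6*x*y*z + x^2 + 4*y^2 - 2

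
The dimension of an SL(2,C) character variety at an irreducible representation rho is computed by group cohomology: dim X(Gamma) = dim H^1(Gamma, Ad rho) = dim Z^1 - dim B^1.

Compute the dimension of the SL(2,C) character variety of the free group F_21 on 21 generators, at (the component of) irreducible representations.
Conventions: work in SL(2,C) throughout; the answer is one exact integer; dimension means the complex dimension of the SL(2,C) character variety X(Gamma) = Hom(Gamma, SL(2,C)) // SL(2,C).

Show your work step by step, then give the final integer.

Gamma = F_21 has 21 generators and no relators.
So Z^1 = (sl_2)^21 in full: dim Z^1 = 63.
At an irreducible rho the centralizer of the image in sl_2 is 0, so the coboundary map sl_2 -> Z^1 is injective: dim B^1 = 3.
dim H^1 = 63 - 3 = 60, which is dim X.

60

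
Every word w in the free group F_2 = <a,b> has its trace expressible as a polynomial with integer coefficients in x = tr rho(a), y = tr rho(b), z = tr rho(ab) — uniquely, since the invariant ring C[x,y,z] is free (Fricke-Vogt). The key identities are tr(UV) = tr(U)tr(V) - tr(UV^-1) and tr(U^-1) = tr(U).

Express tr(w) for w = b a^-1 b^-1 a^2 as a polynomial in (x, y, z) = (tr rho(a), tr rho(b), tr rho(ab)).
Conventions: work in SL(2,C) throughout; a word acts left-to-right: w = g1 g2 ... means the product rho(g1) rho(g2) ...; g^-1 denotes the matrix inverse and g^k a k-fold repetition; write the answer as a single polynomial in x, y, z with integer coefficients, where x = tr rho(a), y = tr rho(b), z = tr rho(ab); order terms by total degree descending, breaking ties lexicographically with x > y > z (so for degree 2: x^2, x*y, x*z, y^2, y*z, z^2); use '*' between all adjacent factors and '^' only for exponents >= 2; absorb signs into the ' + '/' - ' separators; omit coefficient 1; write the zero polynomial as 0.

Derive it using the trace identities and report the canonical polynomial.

-x^2*y*z + x^3 + x*y^2 + x*z^2 - 3*x

tr(b^2 a) = tr(b) * tr(a b) - tr(a) = y*z - x
tr(b^2) = tr(b) * tr(b) - tr(1) = y^2 - 2
tr(b a^2 b) = tr(a) * tr(b^2 a) - tr(b^2) = x*y*z - x^2 - y^2 + 2
tr(b a b a) = tr(b a) * tr(b a) - tr(1)   [split at repeated b] = z^2 - 2
tr(b a^2 b a) = tr(a) * tr(b a b a) - tr(b a b) = x*z^2 - y*z - x
tr(a^2 b a^-1 b) = tr(b a^2 b) * tr(a) - tr(b a^2 b a) = x^2*y*z - x^3 - x*y^2 - x*z^2 + y*z + 3*x
tr(b a^-1 b^-1 a^2) = tr(a^2 b a^-1) * tr(b) - tr(a^2 b a^-1 b) = -x^2*y*z + x^3 + x*y^2 + x*z^2 - 3*x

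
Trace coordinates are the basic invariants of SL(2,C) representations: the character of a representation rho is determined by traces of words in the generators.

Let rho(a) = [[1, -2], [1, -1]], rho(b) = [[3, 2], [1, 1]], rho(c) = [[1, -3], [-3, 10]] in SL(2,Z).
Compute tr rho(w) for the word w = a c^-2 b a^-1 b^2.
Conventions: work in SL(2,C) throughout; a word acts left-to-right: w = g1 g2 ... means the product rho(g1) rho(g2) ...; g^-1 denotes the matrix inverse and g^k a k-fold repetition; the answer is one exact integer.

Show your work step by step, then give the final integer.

rho(a) = [[1, -2], [1, -1]]
... * rho(c^-1) = [[10, 3], [3, 1]]  ->  [[4, 1], [7, 2]]
... * rho(c^-1) = [[10, 3], [3, 1]]  ->  [[43, 13], [76, 23]]
... * rho(b) = [[3, 2], [1, 1]]  ->  [[142, 99], [251, 175]]
... * rho(a^-1) = [[-1, 2], [-1, 1]]  ->  [[-241, 383], [-426, 677]]
... * rho(b) = [[3, 2], [1, 1]]  ->  [[-340, -99], [-601, -175]]
... * rho(b) = [[3, 2], [1, 1]]  ->  [[-1119, -779], [-1978, -1377]]
tr = -1119 + -1377 = -2496

-2496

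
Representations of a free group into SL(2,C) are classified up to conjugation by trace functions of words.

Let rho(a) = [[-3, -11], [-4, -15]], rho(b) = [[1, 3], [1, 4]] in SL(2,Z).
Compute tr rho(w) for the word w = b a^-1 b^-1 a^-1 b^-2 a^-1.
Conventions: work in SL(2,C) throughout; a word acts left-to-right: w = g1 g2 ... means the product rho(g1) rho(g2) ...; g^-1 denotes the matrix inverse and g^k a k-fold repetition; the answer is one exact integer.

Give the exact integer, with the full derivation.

-132250

rho(b) = [[1, 3], [1, 4]]
... * rho(a^-1) = [[-15, 11], [4, -3]]  ->  [[-3, 2], [1, -1]]
... * rho(b^-1) = [[4, -3], [-1, 1]]  ->  [[-14, 11], [5, -4]]
... * rho(a^-1) = [[-15, 11], [4, -3]]  ->  [[254, -187], [-91, 67]]
... * rho(b^-1) = [[4, -3], [-1, 1]]  ->  [[1203, -949], [-431, 340]]
... * rho(b^-1) = [[4, -3], [-1, 1]]  ->  [[5761, -4558], [-2064, 1633]]
... * rho(a^-1) = [[-15, 11], [4, -3]]  ->  [[-104647, 77045], [37492, -27603]]
tr = -104647 + -27603 = -132250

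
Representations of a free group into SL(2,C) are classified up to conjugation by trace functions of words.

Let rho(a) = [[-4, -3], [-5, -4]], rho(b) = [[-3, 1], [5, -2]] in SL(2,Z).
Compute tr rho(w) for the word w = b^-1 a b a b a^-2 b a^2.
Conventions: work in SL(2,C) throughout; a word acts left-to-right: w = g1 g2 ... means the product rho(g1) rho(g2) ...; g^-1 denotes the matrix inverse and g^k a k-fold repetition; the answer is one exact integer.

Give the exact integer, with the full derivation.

-5442

rho(b^-1) = [[-2, -1], [-5, -3]]
... * rho(a) = [[-4, -3], [-5, -4]]  ->  [[13, 10], [35, 27]]
... * rho(b) = [[-3, 1], [5, -2]]  ->  [[11, -7], [30, -19]]
... * rho(a) = [[-4, -3], [-5, -4]]  ->  [[-9, -5], [-25, -14]]
... * rho(b) = [[-3, 1], [5, -2]]  ->  [[2, 1], [5, 3]]
... * rho(a^-1) = [[-4, 3], [5, -4]]  ->  [[-3, 2], [-5, 3]]
... * rho(a^-1) = [[-4, 3], [5, -4]]  ->  [[22, -17], [35, -27]]
... * rho(b) = [[-3, 1], [5, -2]]  ->  [[-151, 56], [-240, 89]]
... * rho(a) = [[-4, -3], [-5, -4]]  ->  [[324, 229], [515, 364]]
... * rho(a) = [[-4, -3], [-5, -4]]  ->  [[-2441, -1888], [-3880, -3001]]
tr = -2441 + -3001 = -5442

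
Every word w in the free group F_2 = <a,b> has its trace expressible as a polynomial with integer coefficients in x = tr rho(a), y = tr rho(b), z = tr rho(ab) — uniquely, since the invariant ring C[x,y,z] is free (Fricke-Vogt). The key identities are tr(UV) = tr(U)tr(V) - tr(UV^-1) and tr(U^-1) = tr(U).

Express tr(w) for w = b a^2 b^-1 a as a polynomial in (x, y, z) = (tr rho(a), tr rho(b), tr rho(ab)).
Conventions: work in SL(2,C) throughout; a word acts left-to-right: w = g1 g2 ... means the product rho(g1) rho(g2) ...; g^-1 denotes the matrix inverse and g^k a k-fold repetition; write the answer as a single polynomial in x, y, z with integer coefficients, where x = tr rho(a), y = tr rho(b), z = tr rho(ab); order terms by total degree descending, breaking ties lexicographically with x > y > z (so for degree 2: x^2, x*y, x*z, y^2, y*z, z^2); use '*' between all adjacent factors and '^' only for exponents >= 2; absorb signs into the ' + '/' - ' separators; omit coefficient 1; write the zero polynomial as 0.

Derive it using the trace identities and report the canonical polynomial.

and trace(a b a) = trace(a)*trace(b a) - trace(b)   [square of a] = x*z - y
and trace(a b a^2) = trace(a)*trace(a b a) - trace(a b)   [square of a] = x^2*z - x*y - z
trace(b a b a) = trace(a b)*trace(a b) - trace(1)   [split at a repeated a] = z^2 - 2
and trace(b a b) = trace(b)*trace(a b) - trace(a)   [square of b] = y*z - x
trace(a b a^2 b) = trace(a)*trace(b a b a) - trace(b a b)   [square of a] = x*z^2 - y*z - x
next, trace(b a^2 b^-1 a) = trace(a b a^2)*trace(b) - trace(a b a^2 b)   [inverse elimination on b] = x^2*y*z - x*y^2 - x*z^2 + x

x^2*y*z - x*y^2 - x*z^2 + x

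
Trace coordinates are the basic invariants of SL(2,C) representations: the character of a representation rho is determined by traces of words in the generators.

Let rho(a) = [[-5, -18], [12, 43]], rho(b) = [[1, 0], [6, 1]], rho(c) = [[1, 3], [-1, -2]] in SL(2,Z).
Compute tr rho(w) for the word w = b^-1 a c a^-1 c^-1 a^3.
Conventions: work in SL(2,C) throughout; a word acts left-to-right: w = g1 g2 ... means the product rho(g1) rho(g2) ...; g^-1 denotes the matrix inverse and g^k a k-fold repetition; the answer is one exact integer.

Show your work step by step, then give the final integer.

rho(b^-1) = [[1, 0], [-6, 1]]
... * rho(a) = [[-5, -18], [12, 43]]  ->  [[-5, -18], [42, 151]]
... * rho(c) = [[1, 3], [-1, -2]]  ->  [[13, 21], [-109, -176]]
... * rho(a^-1) = [[43, 18], [-12, -5]]  ->  [[307, 129], [-2575, -1082]]
... * rho(c^-1) = [[-2, -3], [1, 1]]  ->  [[-485, -792], [4068, 6643]]
... * rho(a) = [[-5, -18], [12, 43]]  ->  [[-7079, -25326], [59376, 212425]]
... * rho(a) = [[-5, -18], [12, 43]]  ->  [[-268517, -961596], [2252220, 8065507]]
... * rho(a) = [[-5, -18], [12, 43]]  ->  [[-10196567, -36515322], [85524984, 306276841]]
tr = -10196567 + 306276841 = 296080274

296080274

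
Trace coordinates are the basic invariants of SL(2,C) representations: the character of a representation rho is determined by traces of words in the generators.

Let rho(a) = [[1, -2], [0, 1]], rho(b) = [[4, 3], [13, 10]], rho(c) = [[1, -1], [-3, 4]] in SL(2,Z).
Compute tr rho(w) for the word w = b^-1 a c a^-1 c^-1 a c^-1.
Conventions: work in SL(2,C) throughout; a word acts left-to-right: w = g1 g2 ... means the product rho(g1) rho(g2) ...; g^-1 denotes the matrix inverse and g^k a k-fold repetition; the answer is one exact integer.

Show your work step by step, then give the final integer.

rho(b^-1) = [[10, -3], [-13, 4]]
... * rho(a) = [[1, -2], [0, 1]]  ->  [[10, -23], [-13, 30]]
... * rho(c) = [[1, -1], [-3, 4]]  ->  [[79, -102], [-103, 133]]
... * rho(a^-1) = [[1, 2], [0, 1]]  ->  [[79, 56], [-103, -73]]
... * rho(c^-1) = [[4, 1], [3, 1]]  ->  [[484, 135], [-631, -176]]
... * rho(a) = [[1, -2], [0, 1]]  ->  [[484, -833], [-631, 1086]]
... * rho(c^-1) = [[4, 1], [3, 1]]  ->  [[-563, -349], [734, 455]]
tr = -563 + 455 = -108

-108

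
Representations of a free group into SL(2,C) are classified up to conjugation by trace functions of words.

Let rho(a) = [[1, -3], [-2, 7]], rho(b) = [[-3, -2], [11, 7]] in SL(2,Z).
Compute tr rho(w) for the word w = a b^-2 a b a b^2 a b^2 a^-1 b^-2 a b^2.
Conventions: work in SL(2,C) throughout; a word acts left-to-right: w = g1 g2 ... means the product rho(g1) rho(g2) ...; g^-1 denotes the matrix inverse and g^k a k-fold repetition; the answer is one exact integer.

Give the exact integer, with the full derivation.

rho(a) = [[1, -3], [-2, 7]]
... * rho(b^-1) = [[7, 2], [-11, -3]]  ->  [[40, 11], [-91, -25]]
... * rho(b^-1) = [[7, 2], [-11, -3]]  ->  [[159, 47], [-362, -107]]
... * rho(a) = [[1, -3], [-2, 7]]  ->  [[65, -148], [-148, 337]]
... * rho(b) = [[-3, -2], [11, 7]]  ->  [[-1823, -1166], [4151, 2655]]
... * rho(a) = [[1, -3], [-2, 7]]  ->  [[509, -2693], [-1159, 6132]]
... * rho(b) = [[-3, -2], [11, 7]]  ->  [[-31150, -19869], [70929, 45242]]
... * rho(b) = [[-3, -2], [11, 7]]  ->  [[-125109, -76783], [284875, 174836]]
... * rho(a) = [[1, -3], [-2, 7]]  ->  [[28457, -162154], [-64797, 369227]]
... * rho(b) = [[-3, -2], [11, 7]]  ->  [[-1869065, -1191992], [4255888, 2714183]]
... * rho(b) = [[-3, -2], [11, 7]]  ->  [[-7504717, -4605814], [17088349, 10487505]]
... * rho(a^-1) = [[7, 3], [2, 1]]  ->  [[-61744647, -27119965], [140593453, 61752552]]
... * rho(b^-1) = [[7, 2], [-11, -3]]  ->  [[-133892914, -42129399], [304876099, 95929250]]
... * rho(b^-1) = [[7, 2], [-11, -3]]  ->  [[-473827009, -141397631], [1078910943, 321964448]]
... * rho(a) = [[1, -3], [-2, 7]]  ->  [[-191031747, 431697610], [434982047, -982981693]]
... * rho(b) = [[-3, -2], [11, 7]]  ->  [[5321768951, 3403946764], [-12117744764, -7750835945]]
... * rho(b) = [[-3, -2], [11, 7]]  ->  [[21478107551, 13184089446], [-48905961103, -30020362087]]
tr = 21478107551 + -30020362087 = -8542254536

-8542254536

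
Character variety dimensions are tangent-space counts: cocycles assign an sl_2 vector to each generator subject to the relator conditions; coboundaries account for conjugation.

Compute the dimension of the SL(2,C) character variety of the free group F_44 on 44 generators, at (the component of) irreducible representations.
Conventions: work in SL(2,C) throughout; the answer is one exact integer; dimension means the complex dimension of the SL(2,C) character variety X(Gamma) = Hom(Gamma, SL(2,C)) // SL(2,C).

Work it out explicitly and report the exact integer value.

129

The free group F_44: 44 generators, no relators.
A cocycle picks one sl_2 vector per generator freely, giving dim Z^1 = 3*44 = 132.
Irreducibility makes the coboundary map sl_2 -> Z^1 injective (trivial centralizer), so dim B^1 = 3.
dim H^1 = 132 - 3 = 129, which is dim X.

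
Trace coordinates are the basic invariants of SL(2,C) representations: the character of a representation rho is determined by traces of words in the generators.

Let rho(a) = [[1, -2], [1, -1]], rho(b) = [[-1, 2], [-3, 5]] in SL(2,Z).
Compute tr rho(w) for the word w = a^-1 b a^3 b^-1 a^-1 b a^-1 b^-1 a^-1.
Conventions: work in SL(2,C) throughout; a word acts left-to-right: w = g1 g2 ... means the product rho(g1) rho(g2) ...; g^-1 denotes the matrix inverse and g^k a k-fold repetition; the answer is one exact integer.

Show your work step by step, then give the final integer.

0

rho(a^-1) = [[-1, 2], [-1, 1]]
... * rho(b) = [[-1, 2], [-3, 5]]  ->  [[-5, 8], [-2, 3]]
... * rho(a) = [[1, -2], [1, -1]]  ->  [[3, 2], [1, 1]]
... * rho(a) = [[1, -2], [1, -1]]  ->  [[5, -8], [2, -3]]
... * rho(a) = [[1, -2], [1, -1]]  ->  [[-3, -2], [-1, -1]]
... * rho(b^-1) = [[5, -2], [3, -1]]  ->  [[-21, 8], [-8, 3]]
... * rho(a^-1) = [[-1, 2], [-1, 1]]  ->  [[13, -34], [5, -13]]
... * rho(b) = [[-1, 2], [-3, 5]]  ->  [[89, -144], [34, -55]]
... * rho(a^-1) = [[-1, 2], [-1, 1]]  ->  [[55, 34], [21, 13]]
... * rho(b^-1) = [[5, -2], [3, -1]]  ->  [[377, -144], [144, -55]]
... * rho(a^-1) = [[-1, 2], [-1, 1]]  ->  [[-233, 610], [-89, 233]]
tr = -233 + 233 = 0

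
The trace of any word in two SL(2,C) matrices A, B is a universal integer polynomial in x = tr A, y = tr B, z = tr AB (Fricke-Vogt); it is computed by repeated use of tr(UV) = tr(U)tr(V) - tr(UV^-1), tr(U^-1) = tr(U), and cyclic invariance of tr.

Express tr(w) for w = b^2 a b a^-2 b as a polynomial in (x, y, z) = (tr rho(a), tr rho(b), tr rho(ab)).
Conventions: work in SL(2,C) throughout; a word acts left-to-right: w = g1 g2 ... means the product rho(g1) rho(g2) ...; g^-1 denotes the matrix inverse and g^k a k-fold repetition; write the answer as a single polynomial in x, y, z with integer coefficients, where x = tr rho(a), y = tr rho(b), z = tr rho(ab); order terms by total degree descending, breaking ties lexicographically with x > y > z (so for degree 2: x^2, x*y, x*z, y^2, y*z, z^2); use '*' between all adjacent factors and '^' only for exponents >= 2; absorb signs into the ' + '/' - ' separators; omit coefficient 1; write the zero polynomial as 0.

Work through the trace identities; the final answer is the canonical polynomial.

trace(a b^2) = trace(b) * trace(a b) - trace(a) = y*z - x
trace(a b^3) = trace(b) * trace(a b^2) - trace(a b) = y^2*z - x*y - z
trace(b^3 a b) = trace(b) * trace(a b^3) - trace(a b^2) = y^3*z - x*y^2 - 2*y*z + x
trace(a b a b) = trace(b a) * trace(b a) - trace(1) = z^2 - 2
trace(a b a) = trace(a) * trace(b a) - trace(b) = x*z - y
trace(b a b a b) = trace(b) * trace(a b a b) - trace(a b a) = y*z^2 - x*z - y
trace(b^3 a b a) = trace(b) * trace(b a b a b) - trace(b a b a) = y^2*z^2 - x*y*z - y^2 - z^2 + 2
trace(a^-1 b^3 a b) = trace(b^3 a b) * trace(a) - trace(b^3 a b a) = x*y^3*z - x^2*y^2 - y^2*z^2 - x*y*z + x^2 + y^2 + z^2 - 2
trace(b^2 a b a^-2 b) = trace(a^-1 b^3 a b) * trace(a) - trace(a^-1 b^3 a b a) = x^2*y^3*z - x^3*y^2 - x*y^2*z^2 - x^2*y*z - y^3*z + x^3 + 2*x*y^2 + x*z^2 + 2*y*z - 3*x

x^2*y^3*z - x^3*y^2 - x*y^2*z^2 - x^2*y*z - y^3*z + x^3 + 2*x*y^2 + x*z^2 + 2*y*z - 3*x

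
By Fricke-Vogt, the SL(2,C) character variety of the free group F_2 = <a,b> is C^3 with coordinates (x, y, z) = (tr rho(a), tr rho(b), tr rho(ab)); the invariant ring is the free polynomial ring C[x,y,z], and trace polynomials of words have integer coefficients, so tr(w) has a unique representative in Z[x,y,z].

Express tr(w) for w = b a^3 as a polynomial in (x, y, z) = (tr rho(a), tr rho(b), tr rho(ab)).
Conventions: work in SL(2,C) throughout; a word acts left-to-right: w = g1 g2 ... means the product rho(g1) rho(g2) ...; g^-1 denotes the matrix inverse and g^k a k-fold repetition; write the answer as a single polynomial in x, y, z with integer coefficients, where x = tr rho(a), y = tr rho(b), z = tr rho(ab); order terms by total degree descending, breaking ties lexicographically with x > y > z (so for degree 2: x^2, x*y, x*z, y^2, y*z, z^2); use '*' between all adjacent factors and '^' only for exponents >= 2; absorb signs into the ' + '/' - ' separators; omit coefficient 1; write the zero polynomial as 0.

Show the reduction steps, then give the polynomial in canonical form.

reduce: tr(a b a) = tr(a) * tr(b a) - tr(b) = x*z - y
tr(b a^3) = tr(a) * tr(a b a) - tr(a b) = x^2*z - x*y - z

x^2*z - x*y - z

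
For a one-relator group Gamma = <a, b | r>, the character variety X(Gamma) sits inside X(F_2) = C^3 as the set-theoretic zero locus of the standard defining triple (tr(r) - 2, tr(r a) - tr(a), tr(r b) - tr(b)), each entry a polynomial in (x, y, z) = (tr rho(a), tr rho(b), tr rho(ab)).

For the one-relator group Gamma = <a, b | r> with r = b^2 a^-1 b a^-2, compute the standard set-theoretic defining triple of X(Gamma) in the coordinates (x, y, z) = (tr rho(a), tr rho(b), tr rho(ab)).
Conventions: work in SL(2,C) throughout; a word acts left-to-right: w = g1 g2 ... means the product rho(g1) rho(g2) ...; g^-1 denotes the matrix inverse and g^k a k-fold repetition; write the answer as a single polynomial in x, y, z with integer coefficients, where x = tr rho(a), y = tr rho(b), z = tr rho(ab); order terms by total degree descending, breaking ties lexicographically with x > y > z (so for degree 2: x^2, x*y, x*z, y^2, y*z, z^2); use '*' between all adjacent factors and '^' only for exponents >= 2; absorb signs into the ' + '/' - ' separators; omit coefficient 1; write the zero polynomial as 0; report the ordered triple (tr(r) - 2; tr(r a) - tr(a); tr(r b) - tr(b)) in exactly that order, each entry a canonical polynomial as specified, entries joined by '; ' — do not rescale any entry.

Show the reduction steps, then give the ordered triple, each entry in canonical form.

tr(b^2) = tr(b) * tr(b) - tr(1)  (reduce the b square) = y^2 - 2
tr(b^3) = tr(b) * tr(b^2) - tr(b)  (reduce the b square) = y^3 - 3*y
next, tr(b a b) = tr(b) * tr(a b) - tr(a)  (reduce the b square) = y*z - x
next, tr(b^3 a) = tr(b) * tr(b a b) - tr(b a)  (reduce the b square) = y^2*z - x*y - z
next, tr(b^2 a^-1 b) = tr(b^3) * tr(a) - tr(b^3 a)  (eliminate a^-1) = x*y^3 - y^2*z - 2*x*y + z
tr(a b a b) = tr(b a) * tr(b a) - tr(1)  (split on b) = z^2 - 2
tr(a b a) = tr(a) * tr(b a) - tr(b)  (reduce the a square) = x*z - y
tr(b a b^2 a) = tr(b) * tr(a b a b) - tr(a b a)  (reduce the b square) = y*z^2 - x*z - y
and tr(b^2 a^-1 b a) = tr(b a b^2) * tr(a) - tr(b a b^2 a)  (eliminate a^-1) = x*y^2*z - x^2*y - y*z^2 + y
tr(a^-1 b^2 a^-1 b) = tr(b^2 a^-1 b) * tr(a) - tr(b^2 a^-1 b a)  (eliminate a^-1) = x^2*y^3 - 2*x*y^2*z - x^2*y + y*z^2 + x*z - y
tr(b^2 a^-1 b a^-2) = tr(a^-1 b^2 a^-1 b) * tr(a) - tr(a^-1 b^2 a^-1 b a)  (eliminate a^-1) = x^3*y^3 - 2*x^2*y^2*z - x^3*y - x*y^3 + x*y*z^2 + x^2*z + y^2*z + x*y - z
tr(b^4) = tr(b) * tr(b^3) - tr(b^2) = y^4 - 4*y^2 + 2
next, tr(b^4 a) = tr(b) * tr(b a b^2) - tr(b a b) = y^3*z - x*y^2 - 2*y*z + x
and tr(b^3 a^-1 b) = tr(b^4) * tr(a) - tr(b^4 a) = x*y^4 - y^3*z - 3*x*y^2 + 2*y*z + x
tr(b a b^3 a) = tr(b) * tr(b a b a b) - tr(b a b a) = y^2*z^2 - x*y*z - y^2 - z^2 + 2
and tr(b^3 a^-1 b a) = tr(b a b^3) * tr(a) - tr(b a b^3 a) = x*y^3*z - x^2*y^2 - y^2*z^2 - x*y*z + x^2 + y^2 + z^2 - 2
next, tr(a^-1 b^3 a^-1 b) = tr(b^3 a^-1 b) * tr(a) - tr(b^3 a^-1 b a) = x^2*y^4 - 2*x*y^3*z - 2*x^2*y^2 + y^2*z^2 + 3*x*y*z - y^2 - z^2 + 2
tr(b^2 a^-1 b a^-2 b) = tr(a^-1 b^3 a^-1 b) * tr(a) - tr(a^-1 b^3 a^-1 b a) = x^3*y^4 - 2*x^2*y^3*z - 2*x^3*y^2 - x*y^4 + x*y^2*z^2 + 3*x^2*y*z + y^3*z + 2*x*y^2 - x*z^2 - 2*y*z + x
assemble the triple (tr(r) - 2; tr(r a) - x; tr(r b) - y)

x^3*y^3 - 2*x^2*y^2*z - x^3*y - x*y^3 + x*y*z^2 + x^2*z + y^2*z + x*y - z - 2; x^2*y^3 - 2*x*y^2*z - x^2*y + y*z^2 + x*z - x - y; x^3*y^4 - 2*x^2*y^3*z - 2*x^3*y^2 - x*y^4 + x*y^2*z^2 + 3*x^2*y*z + y^3*z + 2*x*y^2 - x*z^2 - 2*y*z + x - y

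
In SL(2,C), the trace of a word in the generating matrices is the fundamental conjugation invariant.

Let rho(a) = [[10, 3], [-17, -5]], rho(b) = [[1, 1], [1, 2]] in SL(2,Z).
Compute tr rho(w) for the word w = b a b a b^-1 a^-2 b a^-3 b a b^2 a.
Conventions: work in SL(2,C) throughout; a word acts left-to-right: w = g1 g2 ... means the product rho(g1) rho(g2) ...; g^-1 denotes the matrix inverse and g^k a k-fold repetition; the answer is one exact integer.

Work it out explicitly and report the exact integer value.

rho(b) = [[1, 1], [1, 2]]
... * rho(a) = [[10, 3], [-17, -5]]  ->  [[-7, -2], [-24, -7]]
... * rho(b) = [[1, 1], [1, 2]]  ->  [[-9, -11], [-31, -38]]
... * rho(a) = [[10, 3], [-17, -5]]  ->  [[97, 28], [336, 97]]
... * rho(b^-1) = [[2, -1], [-1, 1]]  ->  [[166, -69], [575, -239]]
... * rho(a^-1) = [[-5, -3], [17, 10]]  ->  [[-2003, -1188], [-6938, -4115]]
... * rho(a^-1) = [[-5, -3], [17, 10]]  ->  [[-10181, -5871], [-35265, -20336]]
... * rho(b) = [[1, 1], [1, 2]]  ->  [[-16052, -21923], [-55601, -75937]]
... * rho(a^-1) = [[-5, -3], [17, 10]]  ->  [[-292431, -171074], [-1012924, -592567]]
... * rho(a^-1) = [[-5, -3], [17, 10]]  ->  [[-1446103, -833447], [-5009019, -2886898]]
... * rho(a^-1) = [[-5, -3], [17, 10]]  ->  [[-6938084, -3996161], [-24032171, -13841923]]
... * rho(b) = [[1, 1], [1, 2]]  ->  [[-10934245, -14930406], [-37874094, -51716017]]
... * rho(a) = [[10, 3], [-17, -5]]  ->  [[144474452, 41849295], [500431349, 144957803]]
... * rho(b) = [[1, 1], [1, 2]]  ->  [[186323747, 228173042], [645389152, 790346955]]
... * rho(b) = [[1, 1], [1, 2]]  ->  [[414496789, 642669831], [1435736107, 2226083062]]
... * rho(a) = [[10, 3], [-17, -5]]  ->  [[-6780419237, -1969858788], [-23486050984, -6823206989]]
tr = -6780419237 + -6823206989 = -13603626226

-13603626226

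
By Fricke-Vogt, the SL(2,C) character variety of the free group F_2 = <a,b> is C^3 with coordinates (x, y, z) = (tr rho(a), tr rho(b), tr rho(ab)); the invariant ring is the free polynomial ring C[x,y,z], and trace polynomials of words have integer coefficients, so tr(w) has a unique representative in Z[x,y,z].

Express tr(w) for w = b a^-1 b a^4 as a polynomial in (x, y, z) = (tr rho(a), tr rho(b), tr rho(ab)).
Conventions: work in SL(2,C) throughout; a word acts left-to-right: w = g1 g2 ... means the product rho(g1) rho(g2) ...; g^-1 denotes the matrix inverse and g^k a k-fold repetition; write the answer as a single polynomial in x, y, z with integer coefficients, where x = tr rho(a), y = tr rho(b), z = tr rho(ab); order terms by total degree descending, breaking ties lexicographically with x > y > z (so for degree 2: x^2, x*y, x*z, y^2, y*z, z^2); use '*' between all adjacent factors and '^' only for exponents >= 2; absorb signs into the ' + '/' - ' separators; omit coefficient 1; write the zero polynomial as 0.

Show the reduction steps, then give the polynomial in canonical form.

so tr(b a^2) = tr(a) * tr(b a) - tr(b)   [square of a] = x*z - y
so tr(b a^3) = tr(a) * tr(b a^2) - tr(b a)   [square of a] = x^2*z - x*y - z
tr(a^4 b) = tr(a) * tr(b a^3) - tr(b a^2)   [square of a] = x^3*z - x^2*y - 2*x*z + y
so tr(a^2) = tr(a) * tr(a) - tr(1)   [square of a] = x^2 - 2
tr(a^3) = tr(a) * tr(a^2) - tr(a)   [square of a] = x^3 - 3*x
tr(a^4) = tr(a) * tr(a^3) - tr(a^2)   [square of a] = x^4 - 4*x^2 + 2
reduce: tr(b a^4 b) = tr(b) * tr(a^4 b) - tr(a^4)   [square of b] = x^3*y*z - x^4 - x^2*y^2 - 2*x*y*z + 4*x^2 + y^2 - 2
tr(b a b a) = tr(a b) * tr(a b) - tr(1)   [split at a repeated a] = z^2 - 2
tr(b a b) = tr(b) * tr(a b) - tr(a)   [square of b] = y*z - x
tr(a b a b a) = tr(a) * tr(b a b a) - tr(b a b)   [square of a] = x*z^2 - y*z - x
reduce: tr(b a b a^3) = tr(a) * tr(a b a b a) - tr(a b a b)   [square of a] = x^2*z^2 - x*y*z - x^2 - z^2 + 2
so tr(b a^4 b a) = tr(a) * tr(b a b a^3) - tr(b a b a^2)   [square of a] = x^3*z^2 - x^2*y*z - x^3 - 2*x*z^2 + y*z + 3*x
reduce: tr(b a^-1 b a^4) = tr(b a^4 b) * tr(a) - tr(b a^4 b a)   [inverse elimination on a] = x^4*y*z - x^5 - x^3*y^2 - x^3*z^2 - x^2*y*z + 5*x^3 + x*y^2 + 2*x*z^2 - y*z - 5*x

x^4*y*z - x^5 - x^3*y^2 - x^3*z^2 - x^2*y*z + 5*x^3 + x*y^2 + 2*x*z^2 - y*z - 5*x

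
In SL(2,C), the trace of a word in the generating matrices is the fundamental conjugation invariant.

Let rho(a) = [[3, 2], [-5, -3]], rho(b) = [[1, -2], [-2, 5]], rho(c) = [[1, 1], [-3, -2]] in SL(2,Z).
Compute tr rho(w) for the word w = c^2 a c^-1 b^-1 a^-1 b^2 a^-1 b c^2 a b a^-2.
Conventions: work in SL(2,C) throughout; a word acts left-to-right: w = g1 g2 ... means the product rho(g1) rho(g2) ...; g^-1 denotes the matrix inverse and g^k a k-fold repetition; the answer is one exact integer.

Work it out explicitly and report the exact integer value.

rho(c) = [[1, 1], [-3, -2]]
... * rho(c) = [[1, 1], [-3, -2]]  ->  [[-2, -1], [3, 1]]
... * rho(a) = [[3, 2], [-5, -3]]  ->  [[-1, -1], [4, 3]]
... * rho(c^-1) = [[-2, -1], [3, 1]]  ->  [[-1, 0], [1, -1]]
... * rho(b^-1) = [[5, 2], [2, 1]]  ->  [[-5, -2], [3, 1]]
... * rho(a^-1) = [[-3, -2], [5, 3]]  ->  [[5, 4], [-4, -3]]
... * rho(b) = [[1, -2], [-2, 5]]  ->  [[-3, 10], [2, -7]]
... * rho(b) = [[1, -2], [-2, 5]]  ->  [[-23, 56], [16, -39]]
... * rho(a^-1) = [[-3, -2], [5, 3]]  ->  [[349, 214], [-243, -149]]
... * rho(b) = [[1, -2], [-2, 5]]  ->  [[-79, 372], [55, -259]]
... * rho(c) = [[1, 1], [-3, -2]]  ->  [[-1195, -823], [832, 573]]
... * rho(c) = [[1, 1], [-3, -2]]  ->  [[1274, 451], [-887, -314]]
... * rho(a) = [[3, 2], [-5, -3]]  ->  [[1567, 1195], [-1091, -832]]
... * rho(b) = [[1, -2], [-2, 5]]  ->  [[-823, 2841], [573, -1978]]
... * rho(a^-1) = [[-3, -2], [5, 3]]  ->  [[16674, 10169], [-11609, -7080]]
... * rho(a^-1) = [[-3, -2], [5, 3]]  ->  [[823, -2841], [-573, 1978]]
tr = 823 + 1978 = 2801

2801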